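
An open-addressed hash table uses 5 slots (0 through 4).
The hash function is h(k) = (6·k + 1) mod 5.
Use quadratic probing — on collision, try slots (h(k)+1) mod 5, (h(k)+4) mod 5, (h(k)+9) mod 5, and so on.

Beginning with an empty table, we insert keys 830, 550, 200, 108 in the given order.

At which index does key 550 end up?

830 hashes to 1; slot 1 is free → place at 1.
550 hashes to 1; 1 taken → place at 2.
200 hashes to 1; 1,2 taken → place at 0.
108 hashes to 4; slot 4 is free → place at 4.
Table: [200, 830, 550, -, 108]

2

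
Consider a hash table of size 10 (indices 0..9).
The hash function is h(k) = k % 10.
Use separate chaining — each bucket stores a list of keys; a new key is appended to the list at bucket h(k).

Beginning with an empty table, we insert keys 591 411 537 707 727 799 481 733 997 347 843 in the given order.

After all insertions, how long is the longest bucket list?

5

591 -> bucket 1
411 -> bucket 1 (collision)
537 -> bucket 7
707 -> bucket 7 (collision)
727 -> bucket 7 (collision)
799 -> bucket 9
481 -> bucket 1 (collision)
733 -> bucket 3
997 -> bucket 7 (collision)
347 -> bucket 7 (collision)
843 -> bucket 3 (collision)
Final buckets:
0: —
1: 591 -> 411 -> 481
2: —
3: 733 -> 843
4: —
5: —
6: —
7: 537 -> 707 -> 727 -> 997 -> 347
8: —
9: 799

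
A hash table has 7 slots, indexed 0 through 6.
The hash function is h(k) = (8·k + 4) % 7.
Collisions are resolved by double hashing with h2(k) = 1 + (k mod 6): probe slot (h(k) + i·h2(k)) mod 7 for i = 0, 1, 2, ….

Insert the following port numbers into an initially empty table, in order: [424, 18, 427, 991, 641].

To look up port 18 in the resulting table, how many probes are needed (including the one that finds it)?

424 hashes to 1; slot 1 is free -> place at 1.
18 hashes to 1, h2=1; 1 taken -> place at 2.
427 hashes to 4; slot 4 is free -> place at 4.
991 hashes to 1, h2=2; 1 taken -> place at 3.
641 hashes to 1, h2=6; 1 taken -> place at 0.
Table: [641, 424, 18, 991, 427, -, -]
Lookup 18: h=1, h2=1, probe 1,2 → found at 2.

2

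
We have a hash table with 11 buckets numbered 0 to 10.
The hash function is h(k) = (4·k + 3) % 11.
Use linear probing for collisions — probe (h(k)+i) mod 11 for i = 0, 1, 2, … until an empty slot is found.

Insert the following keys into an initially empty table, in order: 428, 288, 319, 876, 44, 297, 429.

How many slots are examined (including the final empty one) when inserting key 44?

2

428 hashes to 10; slot 10 is free → place at 10.
288 hashes to 0; slot 0 is free → place at 0.
319 hashes to 3; slot 3 is free → place at 3.
876 hashes to 9; slot 9 is free → place at 9.
44 hashes to 3; 3 taken → place at 4.
297 hashes to 3; 3,4 taken → place at 5.
429 hashes to 3; 3,4,5 taken → place at 6.
Table: [288, -, -, 319, 44, 297, 429, -, -, 876, 428]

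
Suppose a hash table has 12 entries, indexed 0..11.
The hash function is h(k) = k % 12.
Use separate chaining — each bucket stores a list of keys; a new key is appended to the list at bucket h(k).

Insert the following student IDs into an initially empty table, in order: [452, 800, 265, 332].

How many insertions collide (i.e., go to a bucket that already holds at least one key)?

Insert 452: h=8, bucket 8 empty -> new chain.
Insert 800: h=8, bucket 8 nonempty -> append to chain.
Insert 265: h=1, bucket 1 empty -> new chain.
Insert 332: h=8, bucket 8 nonempty -> append to chain.
Final buckets:
0: —
1: 265
2: —
3: —
4: —
5: —
6: —
7: —
8: 452 -> 800 -> 332
9: —
10: —
11: —

2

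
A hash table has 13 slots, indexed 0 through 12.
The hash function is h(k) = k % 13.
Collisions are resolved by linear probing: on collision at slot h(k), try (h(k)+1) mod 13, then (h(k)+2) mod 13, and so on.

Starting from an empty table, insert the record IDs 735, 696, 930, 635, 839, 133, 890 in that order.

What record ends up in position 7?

735

Insert 735: h=7, slot 7 empty => index 7.
Insert 696: h=7, slot 7 occupied => index 8.
Insert 930: h=7, slots 7,8 occupied => index 9.
Insert 635: h=11, slot 11 empty => index 11.
Insert 839: h=7, slots 7,8,9 occupied => index 10.
Insert 133: h=3, slot 3 empty => index 3.
Insert 890: h=6, slot 6 empty => index 6.
Table: [_, _, _, 133, _, _, 890, 735, 696, 930, 839, 635, _]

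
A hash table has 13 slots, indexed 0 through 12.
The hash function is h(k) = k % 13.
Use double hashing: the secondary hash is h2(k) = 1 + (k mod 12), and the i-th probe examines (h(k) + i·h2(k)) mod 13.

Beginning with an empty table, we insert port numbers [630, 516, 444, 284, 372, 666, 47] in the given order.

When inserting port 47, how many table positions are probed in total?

Insert 630: h=6, slot 6 empty => index 6.
Insert 516: h=9, slot 9 empty => index 9.
Insert 444: h=2, slot 2 empty => index 2.
Insert 284: h=11, slot 11 empty => index 11.
Insert 372: h=8, slot 8 empty => index 8.
Insert 666: h=3, slot 3 empty => index 3.
Insert 47: h=8, h2=12, slot 8 occupied => index 7.
Table: [-, -, 444, 666, -, -, 630, 47, 372, 516, -, 284, -]

2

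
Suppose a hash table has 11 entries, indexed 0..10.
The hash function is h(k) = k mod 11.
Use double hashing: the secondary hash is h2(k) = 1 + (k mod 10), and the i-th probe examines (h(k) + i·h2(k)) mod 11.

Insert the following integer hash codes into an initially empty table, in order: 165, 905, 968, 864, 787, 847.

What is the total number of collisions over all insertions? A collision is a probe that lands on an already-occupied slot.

6

Insert 165: h=0, slot 0 empty → index 0.
Insert 905: h=3, slot 3 empty → index 3.
Insert 968: h=0, h2=9, slot 0 occupied → index 9.
Insert 864: h=6, slot 6 empty → index 6.
Insert 787: h=6, h2=8, slots 6,3,0 occupied → index 8.
Insert 847: h=0, h2=8, slots 0,8 occupied → index 5.
Table: [165, —, —, 905, —, 847, 864, —, 787, 968, —]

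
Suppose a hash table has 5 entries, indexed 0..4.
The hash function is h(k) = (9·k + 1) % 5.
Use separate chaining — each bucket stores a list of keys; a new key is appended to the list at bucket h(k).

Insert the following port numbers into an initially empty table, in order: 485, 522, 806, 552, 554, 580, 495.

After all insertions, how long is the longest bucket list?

3

485 → bucket 1
522 → bucket 4
806 → bucket 0
552 → bucket 4 (collision)
554 → bucket 2
580 → bucket 1 (collision)
495 → bucket 1 (collision)
Final buckets:
0: 806
1: 485 -> 580 -> 495
2: 554
3: —
4: 522 -> 552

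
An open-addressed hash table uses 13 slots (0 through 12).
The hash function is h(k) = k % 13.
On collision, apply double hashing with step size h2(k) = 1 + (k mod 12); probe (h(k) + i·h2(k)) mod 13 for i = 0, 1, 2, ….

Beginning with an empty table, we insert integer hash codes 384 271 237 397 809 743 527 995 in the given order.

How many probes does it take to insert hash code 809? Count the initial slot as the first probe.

3

Insert 384: h=7, slot 7 empty -> index 7.
Insert 271: h=11, slot 11 empty -> index 11.
Insert 237: h=3, slot 3 empty -> index 3.
Insert 397: h=7, h2=2, slot 7 occupied -> index 9.
Insert 809: h=3, h2=6, slots 3,9 occupied -> index 2.
Insert 743: h=2, h2=12, slot 2 occupied -> index 1.
Insert 527: h=7, h2=12, slot 7 occupied -> index 6.
Insert 995: h=7, h2=12, slots 7,6 occupied -> index 5.
Table: [_, 743, 809, 237, _, 995, 527, 384, _, 397, _, 271, _]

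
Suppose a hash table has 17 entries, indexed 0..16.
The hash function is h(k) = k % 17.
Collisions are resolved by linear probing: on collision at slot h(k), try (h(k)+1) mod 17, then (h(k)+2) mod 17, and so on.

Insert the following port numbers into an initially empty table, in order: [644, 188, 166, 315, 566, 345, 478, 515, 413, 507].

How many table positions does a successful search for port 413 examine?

4

Insert 644: h=15, slot 15 empty → index 15.
Insert 188: h=1, slot 1 empty → index 1.
Insert 166: h=13, slot 13 empty → index 13.
Insert 315: h=9, slot 9 empty → index 9.
Insert 566: h=5, slot 5 empty → index 5.
Insert 345: h=5, slot 5 occupied → index 6.
Insert 478: h=2, slot 2 empty → index 2.
Insert 515: h=5, slots 5,6 occupied → index 7.
Insert 413: h=5, slots 5,6,7 occupied → index 8.
Insert 507: h=14, slot 14 empty → index 14.
Table: [—, 188, 478, —, —, 566, 345, 515, 413, 315, —, —, —, 166, 507, 644, —]
Lookup 413: h=5, probe 5,6,7,8 → found at 8.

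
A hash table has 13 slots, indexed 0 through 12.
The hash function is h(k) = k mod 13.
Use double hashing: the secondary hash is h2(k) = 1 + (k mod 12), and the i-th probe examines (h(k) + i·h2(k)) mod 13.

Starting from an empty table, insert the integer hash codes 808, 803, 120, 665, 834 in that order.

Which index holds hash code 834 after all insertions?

9

808: h=2 -> slot 2
803: h=10 -> slot 10
120: h=3 -> slot 3
665: h=2, h2=6, probe 2,8 -> slot 8
834: h=2, h2=7, probe 2,9 -> slot 9
Table: [∅, ∅, 808, 120, ∅, ∅, ∅, ∅, 665, 834, 803, ∅, ∅]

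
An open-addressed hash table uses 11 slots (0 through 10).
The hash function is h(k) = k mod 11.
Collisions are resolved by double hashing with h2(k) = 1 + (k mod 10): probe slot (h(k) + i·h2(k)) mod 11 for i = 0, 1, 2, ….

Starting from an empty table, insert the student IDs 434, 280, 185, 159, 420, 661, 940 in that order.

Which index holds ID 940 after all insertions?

434 hashes to 5; slot 5 is free -> place at 5.
280 hashes to 5, h2=1; 5 taken -> place at 6.
185 hashes to 9; slot 9 is free -> place at 9.
159 hashes to 5, h2=10; 5 taken -> place at 4.
420 hashes to 2; slot 2 is free -> place at 2.
661 hashes to 1; slot 1 is free -> place at 1.
940 hashes to 5, h2=1; 5,6 taken -> place at 7.
Table: [., 661, 420, ., 159, 434, 280, 940, ., 185, .]

7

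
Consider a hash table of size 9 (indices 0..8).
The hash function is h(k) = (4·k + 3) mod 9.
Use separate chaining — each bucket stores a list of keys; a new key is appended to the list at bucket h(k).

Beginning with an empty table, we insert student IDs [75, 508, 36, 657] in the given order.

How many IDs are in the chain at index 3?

2

75 -> bucket 6
508 -> bucket 1
36 -> bucket 3
657 -> bucket 3 (collision)
Final buckets:
0: —
1: 508
2: —
3: 36 -> 657
4: —
5: —
6: 75
7: —
8: —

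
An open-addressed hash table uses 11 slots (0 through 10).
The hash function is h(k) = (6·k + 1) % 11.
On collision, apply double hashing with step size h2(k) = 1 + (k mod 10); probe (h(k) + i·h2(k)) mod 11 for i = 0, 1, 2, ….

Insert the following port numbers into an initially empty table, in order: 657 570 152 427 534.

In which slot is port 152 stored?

657: h=5 -> slot 5
570: h=0 -> slot 0
152: h=0, h2=3, probe 0,3 -> slot 3
427: h=0, h2=8, probe 0,8 -> slot 8
534: h=4 -> slot 4
Table: [570, ., ., 152, 534, 657, ., ., 427, ., .]

3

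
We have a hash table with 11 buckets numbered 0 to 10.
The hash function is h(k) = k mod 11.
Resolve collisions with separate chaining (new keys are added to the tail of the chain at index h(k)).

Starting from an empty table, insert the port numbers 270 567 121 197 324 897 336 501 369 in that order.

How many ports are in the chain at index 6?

6

270 -> bucket 6
567 -> bucket 6 (collision)
121 -> bucket 0
197 -> bucket 10
324 -> bucket 5
897 -> bucket 6 (collision)
336 -> bucket 6 (collision)
501 -> bucket 6 (collision)
369 -> bucket 6 (collision)
Final buckets:
0: 121
1: —
2: —
3: —
4: —
5: 324
6: 270 -> 567 -> 897 -> 336 -> 501 -> 369
7: —
8: —
9: —
10: 197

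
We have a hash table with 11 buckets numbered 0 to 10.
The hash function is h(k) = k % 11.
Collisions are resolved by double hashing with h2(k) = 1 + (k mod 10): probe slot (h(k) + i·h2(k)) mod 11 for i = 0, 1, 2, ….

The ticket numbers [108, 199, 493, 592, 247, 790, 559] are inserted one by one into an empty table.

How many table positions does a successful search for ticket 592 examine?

108 hashes to 9; slot 9 is free -> place at 9.
199 hashes to 1; slot 1 is free -> place at 1.
493 hashes to 9, h2=4; 9 taken -> place at 2.
592 hashes to 9, h2=3; 9,1 taken -> place at 4.
247 hashes to 5; slot 5 is free -> place at 5.
790 hashes to 9, h2=1; 9 taken -> place at 10.
559 hashes to 9, h2=10; 9 taken -> place at 8.
Table: [—, 199, 493, —, 592, 247, —, —, 559, 108, 790]
Lookup 592: h=9, h2=3, probe 9,1,4 → found at 4.

3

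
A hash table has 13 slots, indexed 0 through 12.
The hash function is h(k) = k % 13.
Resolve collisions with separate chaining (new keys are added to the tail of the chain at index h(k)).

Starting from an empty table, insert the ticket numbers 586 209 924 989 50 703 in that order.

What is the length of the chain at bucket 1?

5

586 -> bucket 1
209 -> bucket 1 (collision)
924 -> bucket 1 (collision)
989 -> bucket 1 (collision)
50 -> bucket 11
703 -> bucket 1 (collision)
Final buckets:
0: -
1: 586 -> 209 -> 924 -> 989 -> 703
2: -
3: -
4: -
5: -
6: -
7: -
8: -
9: -
10: -
11: 50
12: -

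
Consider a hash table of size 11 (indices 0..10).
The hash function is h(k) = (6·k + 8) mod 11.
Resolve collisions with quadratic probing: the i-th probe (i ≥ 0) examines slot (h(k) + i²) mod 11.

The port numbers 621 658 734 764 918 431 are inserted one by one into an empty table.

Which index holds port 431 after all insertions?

621 hashes to 5; slot 5 is free -> place at 5.
658 hashes to 7; slot 7 is free -> place at 7.
734 hashes to 1; slot 1 is free -> place at 1.
764 hashes to 5; 5 taken -> place at 6.
918 hashes to 5; 5,6 taken -> place at 9.
431 hashes to 9; 9 taken -> place at 10.
Table: [_, 734, _, _, _, 621, 764, 658, _, 918, 431]

10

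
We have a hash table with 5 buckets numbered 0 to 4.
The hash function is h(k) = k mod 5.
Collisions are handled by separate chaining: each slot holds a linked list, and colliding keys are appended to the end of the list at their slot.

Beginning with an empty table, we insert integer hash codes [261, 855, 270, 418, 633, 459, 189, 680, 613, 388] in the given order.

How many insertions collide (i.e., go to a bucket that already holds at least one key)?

Insert 261: h=1, bucket 1 empty → new chain.
Insert 855: h=0, bucket 0 empty → new chain.
Insert 270: h=0, bucket 0 nonempty → append to chain.
Insert 418: h=3, bucket 3 empty → new chain.
Insert 633: h=3, bucket 3 nonempty → append to chain.
Insert 459: h=4, bucket 4 empty → new chain.
Insert 189: h=4, bucket 4 nonempty → append to chain.
Insert 680: h=0, bucket 0 nonempty → append to chain.
Insert 613: h=3, bucket 3 nonempty → append to chain.
Insert 388: h=3, bucket 3 nonempty → append to chain.
Final buckets:
0: 855 -> 270 -> 680
1: 261
2: _
3: 418 -> 633 -> 613 -> 388
4: 459 -> 189

6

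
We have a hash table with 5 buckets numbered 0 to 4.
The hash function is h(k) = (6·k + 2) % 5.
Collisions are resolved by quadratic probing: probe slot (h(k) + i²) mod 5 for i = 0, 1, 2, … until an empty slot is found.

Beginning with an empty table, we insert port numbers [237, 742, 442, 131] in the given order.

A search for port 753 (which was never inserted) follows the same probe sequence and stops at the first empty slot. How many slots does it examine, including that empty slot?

Insert 237: h=4, slot 4 empty → index 4.
Insert 742: h=4, slot 4 occupied → index 0.
Insert 442: h=4, slots 4,0 occupied → index 3.
Insert 131: h=3, slots 3,4 occupied → index 2.
Table: [742, -, 131, 442, 237]
Lookup 753: h=0, probe 0,1 → slot 1 empty, not found.

2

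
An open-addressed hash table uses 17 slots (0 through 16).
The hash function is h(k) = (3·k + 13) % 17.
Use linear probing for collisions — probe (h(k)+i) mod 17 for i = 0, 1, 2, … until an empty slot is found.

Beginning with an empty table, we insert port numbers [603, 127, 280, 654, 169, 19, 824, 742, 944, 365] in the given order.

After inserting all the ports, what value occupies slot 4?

127

603: h=3 → slot 3
127: h=3, probe 3,4 → slot 4
280: h=3, probe 3,4,5 → slot 5
654: h=3, probe 3,4,5,6 → slot 6
169: h=10 → slot 10
19: h=2 → slot 2
824: h=3, probe 3,4,5,6,7 → slot 7
742: h=12 → slot 12
944: h=6, probe 6,7,8 → slot 8
365: h=3, probe 3,4,5,6,7,8,9 → slot 9
Table: [_, _, 19, 603, 127, 280, 654, 824, 944, 365, 169, _, 742, _, _, _, _]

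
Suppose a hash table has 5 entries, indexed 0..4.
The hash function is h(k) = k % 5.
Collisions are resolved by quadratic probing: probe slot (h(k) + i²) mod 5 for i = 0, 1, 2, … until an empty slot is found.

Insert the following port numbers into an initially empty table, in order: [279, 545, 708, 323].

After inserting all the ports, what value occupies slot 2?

279: h=4 → slot 4
545: h=0 → slot 0
708: h=3 → slot 3
323: h=3, probe 3,4,2 → slot 2
Table: [545, ., 323, 708, 279]

323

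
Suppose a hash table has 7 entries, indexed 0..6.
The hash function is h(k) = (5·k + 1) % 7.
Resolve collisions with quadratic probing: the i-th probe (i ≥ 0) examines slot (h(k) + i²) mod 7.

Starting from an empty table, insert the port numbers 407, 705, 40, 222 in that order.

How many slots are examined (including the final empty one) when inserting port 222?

407: h=6 => slot 6
705: h=5 => slot 5
40: h=5, probe 5,6,2 => slot 2
222: h=5, probe 5,6,2,0 => slot 0
Table: [222, ., 40, ., ., 705, 407]

4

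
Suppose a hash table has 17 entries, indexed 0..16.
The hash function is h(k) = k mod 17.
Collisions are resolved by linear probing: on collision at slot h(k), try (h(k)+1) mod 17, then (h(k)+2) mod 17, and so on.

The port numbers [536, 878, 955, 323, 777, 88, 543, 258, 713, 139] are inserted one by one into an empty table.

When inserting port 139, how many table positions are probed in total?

4

Insert 536: h=9, slot 9 empty => index 9.
Insert 878: h=11, slot 11 empty => index 11.
Insert 955: h=3, slot 3 empty => index 3.
Insert 323: h=0, slot 0 empty => index 0.
Insert 777: h=12, slot 12 empty => index 12.
Insert 88: h=3, slot 3 occupied => index 4.
Insert 543: h=16, slot 16 empty => index 16.
Insert 258: h=3, slots 3,4 occupied => index 5.
Insert 713: h=16, slots 16,0 occupied => index 1.
Insert 139: h=3, slots 3,4,5 occupied => index 6.
Table: [323, 713, -, 955, 88, 258, 139, -, -, 536, -, 878, 777, -, -, -, 543]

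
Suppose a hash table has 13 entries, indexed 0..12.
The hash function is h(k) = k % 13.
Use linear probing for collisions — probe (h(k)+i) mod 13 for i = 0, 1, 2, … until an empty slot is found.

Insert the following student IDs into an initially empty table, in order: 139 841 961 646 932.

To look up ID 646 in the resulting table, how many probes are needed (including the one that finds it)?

3

139: h=9 → slot 9
841: h=9, probe 9,10 → slot 10
961: h=12 → slot 12
646: h=9, probe 9,10,11 → slot 11
932: h=9, probe 9,10,11,12,0 → slot 0
Table: [932, —, —, —, —, —, —, —, —, 139, 841, 646, 961]
Lookup 646: h=9, probe 9,10,11 → found at 11.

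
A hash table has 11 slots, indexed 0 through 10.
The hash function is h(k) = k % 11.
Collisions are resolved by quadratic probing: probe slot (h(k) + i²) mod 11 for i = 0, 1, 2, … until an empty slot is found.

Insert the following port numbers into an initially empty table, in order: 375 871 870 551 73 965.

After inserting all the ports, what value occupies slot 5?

870

375: h=1 → slot 1
871: h=2 → slot 2
870: h=1, probe 1,2,5 → slot 5
551: h=1, probe 1,2,5,10 → slot 10
73: h=7 → slot 7
965: h=8 → slot 8
Table: [∅, 375, 871, ∅, ∅, 870, ∅, 73, 965, ∅, 551]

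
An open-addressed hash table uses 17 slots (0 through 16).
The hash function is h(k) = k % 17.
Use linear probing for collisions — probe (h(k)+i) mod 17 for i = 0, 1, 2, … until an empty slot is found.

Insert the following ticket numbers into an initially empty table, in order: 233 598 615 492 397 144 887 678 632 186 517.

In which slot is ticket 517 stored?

9

Insert 233: h=12, slot 12 empty => index 12.
Insert 598: h=3, slot 3 empty => index 3.
Insert 615: h=3, slot 3 occupied => index 4.
Insert 492: h=16, slot 16 empty => index 16.
Insert 397: h=6, slot 6 empty => index 6.
Insert 144: h=8, slot 8 empty => index 8.
Insert 887: h=3, slots 3,4 occupied => index 5.
Insert 678: h=15, slot 15 empty => index 15.
Insert 632: h=3, slots 3,4,5,6 occupied => index 7.
Insert 186: h=16, slot 16 occupied => index 0.
Insert 517: h=7, slots 7,8 occupied => index 9.
Table: [186, _, _, 598, 615, 887, 397, 632, 144, 517, _, _, 233, _, _, 678, 492]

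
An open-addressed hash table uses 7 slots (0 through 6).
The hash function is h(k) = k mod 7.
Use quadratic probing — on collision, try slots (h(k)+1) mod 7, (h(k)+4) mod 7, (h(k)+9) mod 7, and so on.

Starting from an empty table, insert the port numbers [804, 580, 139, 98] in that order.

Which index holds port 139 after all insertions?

804: h=6 → slot 6
580: h=6, probe 6,0 → slot 0
139: h=6, probe 6,0,3 → slot 3
98: h=0, probe 0,1 → slot 1
Table: [580, 98, _, 139, _, _, 804]

3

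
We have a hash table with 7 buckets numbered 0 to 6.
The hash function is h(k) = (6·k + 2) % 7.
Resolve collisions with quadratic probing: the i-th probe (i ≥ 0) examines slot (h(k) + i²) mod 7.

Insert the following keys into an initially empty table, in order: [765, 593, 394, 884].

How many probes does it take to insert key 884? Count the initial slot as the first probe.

765: h=0 -> slot 0
593: h=4 -> slot 4
394: h=0, probe 0,1 -> slot 1
884: h=0, probe 0,1,4,2 -> slot 2
Table: [765, 394, 884, ∅, 593, ∅, ∅]

4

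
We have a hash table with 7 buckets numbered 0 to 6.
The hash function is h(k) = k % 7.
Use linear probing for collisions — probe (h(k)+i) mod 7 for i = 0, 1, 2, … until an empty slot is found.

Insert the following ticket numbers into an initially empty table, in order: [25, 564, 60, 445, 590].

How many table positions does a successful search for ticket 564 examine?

2

25: h=4 → slot 4
564: h=4, probe 4,5 → slot 5
60: h=4, probe 4,5,6 → slot 6
445: h=4, probe 4,5,6,0 → slot 0
590: h=2 → slot 2
Table: [445, ., 590, ., 25, 564, 60]
Lookup 564: h=4, probe 4,5 → found at 5.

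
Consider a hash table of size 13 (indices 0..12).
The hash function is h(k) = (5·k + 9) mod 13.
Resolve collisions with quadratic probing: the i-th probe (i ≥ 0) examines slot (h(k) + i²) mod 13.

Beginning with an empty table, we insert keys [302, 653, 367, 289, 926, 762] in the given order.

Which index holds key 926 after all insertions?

1

Insert 302: h=11, slot 11 empty -> index 11.
Insert 653: h=11, slot 11 occupied -> index 12.
Insert 367: h=11, slots 11,12 occupied -> index 2.
Insert 289: h=11, slots 11,12,2 occupied -> index 7.
Insert 926: h=11, slots 11,12,2,7 occupied -> index 1.
Insert 762: h=10, slot 10 empty -> index 10.
Table: [_, 926, 367, _, _, _, _, 289, _, _, 762, 302, 653]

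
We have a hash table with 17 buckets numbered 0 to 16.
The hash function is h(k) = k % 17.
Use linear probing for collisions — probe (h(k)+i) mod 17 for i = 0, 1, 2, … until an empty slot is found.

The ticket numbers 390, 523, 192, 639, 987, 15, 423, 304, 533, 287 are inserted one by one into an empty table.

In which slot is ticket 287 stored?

3

Insert 390: h=16, slot 16 empty => index 16.
Insert 523: h=13, slot 13 empty => index 13.
Insert 192: h=5, slot 5 empty => index 5.
Insert 639: h=10, slot 10 empty => index 10.
Insert 987: h=1, slot 1 empty => index 1.
Insert 15: h=15, slot 15 empty => index 15.
Insert 423: h=15, slots 15,16 occupied => index 0.
Insert 304: h=15, slots 15,16,0,1 occupied => index 2.
Insert 533: h=6, slot 6 empty => index 6.
Insert 287: h=15, slots 15,16,0,1,2 occupied => index 3.
Table: [423, 987, 304, 287, —, 192, 533, —, —, —, 639, —, —, 523, —, 15, 390]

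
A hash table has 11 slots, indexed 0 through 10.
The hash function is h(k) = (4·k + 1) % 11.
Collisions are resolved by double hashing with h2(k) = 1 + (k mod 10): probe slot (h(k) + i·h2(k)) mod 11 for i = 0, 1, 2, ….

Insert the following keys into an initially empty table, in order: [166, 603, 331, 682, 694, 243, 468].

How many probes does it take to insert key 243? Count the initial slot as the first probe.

2

166: h=5 -> slot 5
603: h=4 -> slot 4
331: h=5, h2=2, probe 5,7 -> slot 7
682: h=1 -> slot 1
694: h=5, h2=5, probe 5,10 -> slot 10
243: h=5, h2=4, probe 5,9 -> slot 9
468: h=3 -> slot 3
Table: [—, 682, —, 468, 603, 166, —, 331, —, 243, 694]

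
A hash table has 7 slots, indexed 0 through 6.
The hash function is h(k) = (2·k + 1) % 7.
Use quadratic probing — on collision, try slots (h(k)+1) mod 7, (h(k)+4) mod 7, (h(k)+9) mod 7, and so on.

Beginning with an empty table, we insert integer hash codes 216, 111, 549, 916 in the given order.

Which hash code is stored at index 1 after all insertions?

216: h=6 → slot 6
111: h=6, probe 6,0 → slot 0
549: h=0, probe 0,1 → slot 1
916: h=6, probe 6,0,3 → slot 3
Table: [111, 549, -, 916, -, -, 216]

549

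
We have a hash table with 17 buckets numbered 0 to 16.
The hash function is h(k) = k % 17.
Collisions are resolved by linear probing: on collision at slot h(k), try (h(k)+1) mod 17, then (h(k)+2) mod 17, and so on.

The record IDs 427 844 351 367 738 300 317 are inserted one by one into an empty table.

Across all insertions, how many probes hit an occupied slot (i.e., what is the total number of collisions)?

6

427 hashes to 2; slot 2 is free -> place at 2.
844 hashes to 11; slot 11 is free -> place at 11.
351 hashes to 11; 11 taken -> place at 12.
367 hashes to 10; slot 10 is free -> place at 10.
738 hashes to 7; slot 7 is free -> place at 7.
300 hashes to 11; 11,12 taken -> place at 13.
317 hashes to 11; 11,12,13 taken -> place at 14.
Table: [-, -, 427, -, -, -, -, 738, -, -, 367, 844, 351, 300, 317, -, -]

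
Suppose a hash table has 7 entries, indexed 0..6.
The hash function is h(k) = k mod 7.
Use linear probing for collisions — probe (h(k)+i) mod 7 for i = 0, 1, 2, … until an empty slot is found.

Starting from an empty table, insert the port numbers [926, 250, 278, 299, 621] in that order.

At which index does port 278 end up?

926 hashes to 2; slot 2 is free → place at 2.
250 hashes to 5; slot 5 is free → place at 5.
278 hashes to 5; 5 taken → place at 6.
299 hashes to 5; 5,6 taken → place at 0.
621 hashes to 5; 5,6,0 taken → place at 1.
Table: [299, 621, 926, -, -, 250, 278]

6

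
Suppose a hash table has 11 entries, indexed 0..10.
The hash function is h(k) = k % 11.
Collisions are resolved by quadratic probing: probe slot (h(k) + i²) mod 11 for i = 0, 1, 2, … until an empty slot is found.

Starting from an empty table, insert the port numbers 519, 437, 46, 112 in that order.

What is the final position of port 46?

519: h=2 -> slot 2
437: h=8 -> slot 8
46: h=2, probe 2,3 -> slot 3
112: h=2, probe 2,3,6 -> slot 6
Table: [-, -, 519, 46, -, -, 112, -, 437, -, -]

3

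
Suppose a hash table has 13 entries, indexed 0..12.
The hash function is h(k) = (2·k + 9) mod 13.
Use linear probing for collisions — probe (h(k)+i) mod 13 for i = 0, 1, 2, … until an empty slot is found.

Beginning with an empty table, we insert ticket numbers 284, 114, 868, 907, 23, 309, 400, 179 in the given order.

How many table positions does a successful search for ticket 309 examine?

6

Insert 284: h=5, slot 5 empty -> index 5.
Insert 114: h=3, slot 3 empty -> index 3.
Insert 868: h=3, slot 3 occupied -> index 4.
Insert 907: h=3, slots 3,4,5 occupied -> index 6.
Insert 23: h=3, slots 3,4,5,6 occupied -> index 7.
Insert 309: h=3, slots 3,4,5,6,7 occupied -> index 8.
Insert 400: h=3, slots 3,4,5,6,7,8 occupied -> index 9.
Insert 179: h=3, slots 3,4,5,6,7,8,9 occupied -> index 10.
Table: [-, -, -, 114, 868, 284, 907, 23, 309, 400, 179, -, -]
Lookup 309: h=3, probe 3,4,5,6,7,8 → found at 8.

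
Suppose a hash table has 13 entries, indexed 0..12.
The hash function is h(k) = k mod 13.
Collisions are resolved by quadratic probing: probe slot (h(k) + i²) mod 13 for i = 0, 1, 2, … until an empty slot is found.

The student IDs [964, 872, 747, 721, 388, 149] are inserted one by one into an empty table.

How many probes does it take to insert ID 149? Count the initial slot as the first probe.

3

Insert 964: h=2, slot 2 empty -> index 2.
Insert 872: h=1, slot 1 empty -> index 1.
Insert 747: h=6, slot 6 empty -> index 6.
Insert 721: h=6, slot 6 occupied -> index 7.
Insert 388: h=11, slot 11 empty -> index 11.
Insert 149: h=6, slots 6,7 occupied -> index 10.
Table: [-, 872, 964, -, -, -, 747, 721, -, -, 149, 388, -]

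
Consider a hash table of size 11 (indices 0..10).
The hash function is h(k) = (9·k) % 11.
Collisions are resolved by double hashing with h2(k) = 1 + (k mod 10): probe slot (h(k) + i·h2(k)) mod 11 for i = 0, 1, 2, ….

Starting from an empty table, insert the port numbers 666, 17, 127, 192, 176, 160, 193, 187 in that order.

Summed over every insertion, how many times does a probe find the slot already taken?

8

Insert 666: h=10, slot 10 empty -> index 10.
Insert 17: h=10, h2=8, slot 10 occupied -> index 7.
Insert 127: h=10, h2=8, slots 10,7 occupied -> index 4.
Insert 192: h=1, slot 1 empty -> index 1.
Insert 176: h=0, slot 0 empty -> index 0.
Insert 160: h=10, h2=1, slots 10,0,1 occupied -> index 2.
Insert 193: h=10, h2=4, slot 10 occupied -> index 3.
Insert 187: h=0, h2=8, slot 0 occupied -> index 8.
Table: [176, 192, 160, 193, 127, ∅, ∅, 17, 187, ∅, 666]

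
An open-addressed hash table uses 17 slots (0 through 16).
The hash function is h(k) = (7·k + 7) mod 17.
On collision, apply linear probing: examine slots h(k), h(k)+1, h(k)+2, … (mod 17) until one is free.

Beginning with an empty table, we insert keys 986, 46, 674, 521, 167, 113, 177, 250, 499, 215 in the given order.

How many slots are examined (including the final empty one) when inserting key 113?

3

986 hashes to 7; slot 7 is free -> place at 7.
46 hashes to 6; slot 6 is free -> place at 6.
674 hashes to 16; slot 16 is free -> place at 16.
521 hashes to 16; 16 taken -> place at 0.
167 hashes to 3; slot 3 is free -> place at 3.
113 hashes to 16; 16,0 taken -> place at 1.
177 hashes to 5; slot 5 is free -> place at 5.
250 hashes to 6; 6,7 taken -> place at 8.
499 hashes to 15; slot 15 is free -> place at 15.
215 hashes to 16; 16,0,1 taken -> place at 2.
Table: [521, 113, 215, 167, —, 177, 46, 986, 250, —, —, —, —, —, —, 499, 674]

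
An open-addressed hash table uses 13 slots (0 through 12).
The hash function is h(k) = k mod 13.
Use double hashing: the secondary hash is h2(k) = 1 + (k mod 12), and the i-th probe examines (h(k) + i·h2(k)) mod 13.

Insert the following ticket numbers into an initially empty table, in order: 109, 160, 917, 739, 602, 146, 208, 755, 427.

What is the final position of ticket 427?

6

109 hashes to 5; slot 5 is free => place at 5.
160 hashes to 4; slot 4 is free => place at 4.
917 hashes to 7; slot 7 is free => place at 7.
739 hashes to 11; slot 11 is free => place at 11.
602 hashes to 4, h2=3; 4,7 taken => place at 10.
146 hashes to 3; slot 3 is free => place at 3.
208 hashes to 0; slot 0 is free => place at 0.
755 hashes to 1; slot 1 is free => place at 1.
427 hashes to 11, h2=8; 11 taken => place at 6.
Table: [208, 755, ∅, 146, 160, 109, 427, 917, ∅, ∅, 602, 739, ∅]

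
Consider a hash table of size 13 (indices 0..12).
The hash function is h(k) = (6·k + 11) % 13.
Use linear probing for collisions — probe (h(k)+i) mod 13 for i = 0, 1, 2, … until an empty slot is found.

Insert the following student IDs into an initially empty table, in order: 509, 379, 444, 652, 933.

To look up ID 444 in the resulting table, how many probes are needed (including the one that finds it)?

509: h=10 → slot 10
379: h=10, probe 10,11 → slot 11
444: h=10, probe 10,11,12 → slot 12
652: h=10, probe 10,11,12,0 → slot 0
933: h=6 → slot 6
Table: [652, _, _, _, _, _, 933, _, _, _, 509, 379, 444]
Lookup 444: h=10, probe 10,11,12 → found at 12.

3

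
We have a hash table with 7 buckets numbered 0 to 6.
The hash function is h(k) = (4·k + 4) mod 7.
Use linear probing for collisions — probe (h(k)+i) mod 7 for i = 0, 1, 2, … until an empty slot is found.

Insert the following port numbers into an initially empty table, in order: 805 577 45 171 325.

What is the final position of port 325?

805 hashes to 4; slot 4 is free -> place at 4.
577 hashes to 2; slot 2 is free -> place at 2.
45 hashes to 2; 2 taken -> place at 3.
171 hashes to 2; 2,3,4 taken -> place at 5.
325 hashes to 2; 2,3,4,5 taken -> place at 6.
Table: [—, —, 577, 45, 805, 171, 325]

6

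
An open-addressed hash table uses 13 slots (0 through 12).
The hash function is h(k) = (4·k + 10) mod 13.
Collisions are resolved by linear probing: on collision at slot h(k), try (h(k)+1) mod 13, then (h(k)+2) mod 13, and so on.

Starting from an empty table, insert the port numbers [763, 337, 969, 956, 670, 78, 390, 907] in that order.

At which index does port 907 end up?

763 hashes to 7; slot 7 is free -> place at 7.
337 hashes to 6; slot 6 is free -> place at 6.
969 hashes to 12; slot 12 is free -> place at 12.
956 hashes to 12; 12 taken -> place at 0.
670 hashes to 12; 12,0 taken -> place at 1.
78 hashes to 10; slot 10 is free -> place at 10.
390 hashes to 10; 10 taken -> place at 11.
907 hashes to 11; 11,12,0,1 taken -> place at 2.
Table: [956, 670, 907, —, —, —, 337, 763, —, —, 78, 390, 969]

2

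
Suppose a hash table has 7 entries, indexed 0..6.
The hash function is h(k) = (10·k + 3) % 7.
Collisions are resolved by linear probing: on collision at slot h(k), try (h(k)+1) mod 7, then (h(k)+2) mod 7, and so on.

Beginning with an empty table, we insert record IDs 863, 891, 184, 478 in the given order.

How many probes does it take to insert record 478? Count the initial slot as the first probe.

863 hashes to 2; slot 2 is free → place at 2.
891 hashes to 2; 2 taken → place at 3.
184 hashes to 2; 2,3 taken → place at 4.
478 hashes to 2; 2,3,4 taken → place at 5.
Table: [., ., 863, 891, 184, 478, .]

4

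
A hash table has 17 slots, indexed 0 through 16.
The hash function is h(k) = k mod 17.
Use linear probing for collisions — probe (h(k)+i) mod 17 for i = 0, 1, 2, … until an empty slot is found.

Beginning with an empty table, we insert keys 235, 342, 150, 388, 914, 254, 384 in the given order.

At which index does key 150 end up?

235 hashes to 14; slot 14 is free => place at 14.
342 hashes to 2; slot 2 is free => place at 2.
150 hashes to 14; 14 taken => place at 15.
388 hashes to 14; 14,15 taken => place at 16.
914 hashes to 13; slot 13 is free => place at 13.
254 hashes to 16; 16 taken => place at 0.
384 hashes to 10; slot 10 is free => place at 10.
Table: [254, ., 342, ., ., ., ., ., ., ., 384, ., ., 914, 235, 150, 388]

15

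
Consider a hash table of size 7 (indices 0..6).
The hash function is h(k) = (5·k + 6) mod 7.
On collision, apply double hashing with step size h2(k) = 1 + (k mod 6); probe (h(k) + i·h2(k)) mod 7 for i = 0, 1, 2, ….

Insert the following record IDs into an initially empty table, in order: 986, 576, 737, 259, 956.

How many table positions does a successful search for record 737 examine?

3

986 hashes to 1; slot 1 is free -> place at 1.
576 hashes to 2; slot 2 is free -> place at 2.
737 hashes to 2, h2=6; 2,1 taken -> place at 0.
259 hashes to 6; slot 6 is free -> place at 6.
956 hashes to 5; slot 5 is free -> place at 5.
Table: [737, 986, 576, —, —, 956, 259]
Lookup 737: h=2, h2=6, probe 2,1,0 → found at 0.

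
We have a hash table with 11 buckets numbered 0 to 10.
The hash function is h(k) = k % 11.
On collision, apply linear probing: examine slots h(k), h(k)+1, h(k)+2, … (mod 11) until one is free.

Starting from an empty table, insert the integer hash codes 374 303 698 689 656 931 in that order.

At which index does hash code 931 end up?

9

Insert 374: h=0, slot 0 empty → index 0.
Insert 303: h=6, slot 6 empty → index 6.
Insert 698: h=5, slot 5 empty → index 5.
Insert 689: h=7, slot 7 empty → index 7.
Insert 656: h=7, slot 7 occupied → index 8.
Insert 931: h=7, slots 7,8 occupied → index 9.
Table: [374, —, —, —, —, 698, 303, 689, 656, 931, —]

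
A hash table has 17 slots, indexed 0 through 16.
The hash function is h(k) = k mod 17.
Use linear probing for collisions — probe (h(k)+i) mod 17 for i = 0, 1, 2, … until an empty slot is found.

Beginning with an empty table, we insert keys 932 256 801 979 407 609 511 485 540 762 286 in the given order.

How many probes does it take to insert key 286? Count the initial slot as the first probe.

8

Insert 932: h=14, slot 14 empty → index 14.
Insert 256: h=1, slot 1 empty → index 1.
Insert 801: h=2, slot 2 empty → index 2.
Insert 979: h=10, slot 10 empty → index 10.
Insert 407: h=16, slot 16 empty → index 16.
Insert 609: h=14, slot 14 occupied → index 15.
Insert 511: h=1, slots 1,2 occupied → index 3.
Insert 485: h=9, slot 9 empty → index 9.
Insert 540: h=13, slot 13 empty → index 13.
Insert 762: h=14, slots 14,15,16 occupied → index 0.
Insert 286: h=14, slots 14,15,16,0,1,2,3 occupied → index 4.
Table: [762, 256, 801, 511, 286, ∅, ∅, ∅, ∅, 485, 979, ∅, ∅, 540, 932, 609, 407]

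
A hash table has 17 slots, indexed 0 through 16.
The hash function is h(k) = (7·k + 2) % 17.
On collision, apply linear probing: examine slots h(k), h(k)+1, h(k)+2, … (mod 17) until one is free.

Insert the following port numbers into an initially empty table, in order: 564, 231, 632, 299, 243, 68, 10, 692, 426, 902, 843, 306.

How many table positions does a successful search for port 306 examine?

Insert 564: h=6, slot 6 empty -> index 6.
Insert 231: h=4, slot 4 empty -> index 4.
Insert 632: h=6, slot 6 occupied -> index 7.
Insert 299: h=4, slot 4 occupied -> index 5.
Insert 243: h=3, slot 3 empty -> index 3.
Insert 68: h=2, slot 2 empty -> index 2.
Insert 10: h=4, slots 4,5,6,7 occupied -> index 8.
Insert 692: h=1, slot 1 empty -> index 1.
Insert 426: h=9, slot 9 empty -> index 9.
Insert 902: h=9, slot 9 occupied -> index 10.
Insert 843: h=4, slots 4,5,6,7,8,9,10 occupied -> index 11.
Insert 306: h=2, slots 2,3,4,5,6,7,8,9,10,11 occupied -> index 12.
Table: [-, 692, 68, 243, 231, 299, 564, 632, 10, 426, 902, 843, 306, -, -, -, -]
Lookup 306: h=2, probe 2,3,4,5,6,7,8,9,10,11,12 → found at 12.

11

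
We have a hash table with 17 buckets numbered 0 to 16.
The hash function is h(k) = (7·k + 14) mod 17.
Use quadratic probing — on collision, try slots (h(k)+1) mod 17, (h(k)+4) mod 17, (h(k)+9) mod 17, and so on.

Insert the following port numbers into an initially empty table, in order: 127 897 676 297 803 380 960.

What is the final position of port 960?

11

Insert 127: h=2, slot 2 empty -> index 2.
Insert 897: h=3, slot 3 empty -> index 3.
Insert 676: h=3, slot 3 occupied -> index 4.
Insert 297: h=2, slots 2,3 occupied -> index 6.
Insert 803: h=8, slot 8 empty -> index 8.
Insert 380: h=5, slot 5 empty -> index 5.
Insert 960: h=2, slots 2,3,6 occupied -> index 11.
Table: [∅, ∅, 127, 897, 676, 380, 297, ∅, 803, ∅, ∅, 960, ∅, ∅, ∅, ∅, ∅]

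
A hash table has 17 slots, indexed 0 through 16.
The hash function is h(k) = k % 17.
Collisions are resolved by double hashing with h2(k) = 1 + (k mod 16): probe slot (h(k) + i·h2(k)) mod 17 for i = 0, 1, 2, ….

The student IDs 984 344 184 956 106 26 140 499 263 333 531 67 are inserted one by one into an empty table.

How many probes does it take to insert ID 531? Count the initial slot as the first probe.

3

984: h=15 => slot 15
344: h=4 => slot 4
184: h=14 => slot 14
956: h=4, h2=13, probe 4,0 => slot 0
106: h=4, h2=11, probe 4,15,9 => slot 9
26: h=9, h2=11, probe 9,3 => slot 3
140: h=4, h2=13, probe 4,0,13 => slot 13
499: h=6 => slot 6
263: h=8 => slot 8
333: h=10 => slot 10
531: h=4, h2=4, probe 4,8,12 => slot 12
67: h=16 => slot 16
Table: [956, —, —, 26, 344, —, 499, —, 263, 106, 333, —, 531, 140, 184, 984, 67]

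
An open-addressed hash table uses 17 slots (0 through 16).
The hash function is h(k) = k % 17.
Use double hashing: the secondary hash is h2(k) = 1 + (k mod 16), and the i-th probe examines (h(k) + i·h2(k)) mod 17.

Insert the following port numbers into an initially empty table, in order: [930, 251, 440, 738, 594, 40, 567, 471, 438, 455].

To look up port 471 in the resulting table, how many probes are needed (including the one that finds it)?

Insert 930: h=12, slot 12 empty → index 12.
Insert 251: h=13, slot 13 empty → index 13.
Insert 440: h=15, slot 15 empty → index 15.
Insert 738: h=7, slot 7 empty → index 7.
Insert 594: h=16, slot 16 empty → index 16.
Insert 40: h=6, slot 6 empty → index 6.
Insert 567: h=6, h2=8, slot 6 occupied → index 14.
Insert 471: h=12, h2=8, slot 12 occupied → index 3.
Insert 438: h=13, h2=7, slots 13,3 occupied → index 10.
Insert 455: h=13, h2=8, slot 13 occupied → index 4.
Table: [., ., ., 471, 455, ., 40, 738, ., ., 438, ., 930, 251, 567, 440, 594]
Lookup 471: h=12, h2=8, probe 12,3 → found at 3.

2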